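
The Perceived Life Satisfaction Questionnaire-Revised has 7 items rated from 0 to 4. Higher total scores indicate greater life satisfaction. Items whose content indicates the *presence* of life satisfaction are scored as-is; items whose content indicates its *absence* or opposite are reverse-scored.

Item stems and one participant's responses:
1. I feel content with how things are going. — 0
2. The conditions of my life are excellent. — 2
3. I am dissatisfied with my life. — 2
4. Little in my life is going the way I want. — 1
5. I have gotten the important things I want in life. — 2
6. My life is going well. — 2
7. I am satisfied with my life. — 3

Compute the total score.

Items 3, 4 describe the absence/opposite of life satisfaction → reverse-score.
reverse-coded value = 4 − response.
  item 1: 0
  item 2: 2
  item 3: 4 − 2 = 2
  item 4: 4 − 1 = 3
  item 5: 2
  item 6: 2
  item 7: 3
Total = 0 + 2 + 2 + 3 + 2 + 2 + 3 = 14

14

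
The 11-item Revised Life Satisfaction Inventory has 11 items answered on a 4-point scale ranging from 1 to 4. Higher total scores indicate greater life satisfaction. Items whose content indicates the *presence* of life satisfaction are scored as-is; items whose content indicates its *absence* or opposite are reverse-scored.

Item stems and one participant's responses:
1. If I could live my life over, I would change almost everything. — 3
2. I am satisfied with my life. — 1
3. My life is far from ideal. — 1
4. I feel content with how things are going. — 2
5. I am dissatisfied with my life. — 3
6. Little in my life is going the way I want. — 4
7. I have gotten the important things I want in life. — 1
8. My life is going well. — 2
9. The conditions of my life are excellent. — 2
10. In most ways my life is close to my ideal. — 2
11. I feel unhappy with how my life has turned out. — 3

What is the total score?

Items 1, 3, 5, 6, 11 describe the absence/opposite of life satisfaction → reverse-score.
reverse-coded value = 5 − response.
  item 1: 5 − 3 = 2
  item 2: 1
  item 3: 5 − 1 = 4
  item 4: 2
  item 5: 5 − 3 = 2
  item 6: 5 − 4 = 1
  item 7: 1
  item 8: 2
  item 9: 2
  item 10: 2
  item 11: 5 − 3 = 2
Total = 2 + 1 + 4 + 2 + 2 + 1 + 1 + 2 + 2 + 2 + 2 = 21

21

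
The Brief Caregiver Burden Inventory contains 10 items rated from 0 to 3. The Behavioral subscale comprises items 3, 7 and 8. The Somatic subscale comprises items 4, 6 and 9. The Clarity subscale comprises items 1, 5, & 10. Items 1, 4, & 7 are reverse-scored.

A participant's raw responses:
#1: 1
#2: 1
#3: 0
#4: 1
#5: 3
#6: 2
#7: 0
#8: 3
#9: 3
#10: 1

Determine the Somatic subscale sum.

7

Somatic items: 4, 6, 9.
Of these, item 4 is reverse-scored; reversed = (0+3) − raw = 3 − raw.
  item 4: 3 − 1 = 2
  item 6: 2
  item 9: 3
Sum = 2 + 2 + 3 = 7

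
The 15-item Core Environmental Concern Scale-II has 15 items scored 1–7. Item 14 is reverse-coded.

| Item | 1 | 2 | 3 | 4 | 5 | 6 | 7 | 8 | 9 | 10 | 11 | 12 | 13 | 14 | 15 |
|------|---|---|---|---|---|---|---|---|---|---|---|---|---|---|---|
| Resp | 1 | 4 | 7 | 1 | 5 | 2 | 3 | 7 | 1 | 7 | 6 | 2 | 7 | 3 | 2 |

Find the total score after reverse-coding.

Raw sum = 58. Reverse-coded items: 14; their raw sum = 3.
Each reversal replaces raw with 8 − raw, changing the total by 8 − 2·raw per item.
Total = 58 + 1·8 − 2·3 = 58 + 8 − 6 = 60

60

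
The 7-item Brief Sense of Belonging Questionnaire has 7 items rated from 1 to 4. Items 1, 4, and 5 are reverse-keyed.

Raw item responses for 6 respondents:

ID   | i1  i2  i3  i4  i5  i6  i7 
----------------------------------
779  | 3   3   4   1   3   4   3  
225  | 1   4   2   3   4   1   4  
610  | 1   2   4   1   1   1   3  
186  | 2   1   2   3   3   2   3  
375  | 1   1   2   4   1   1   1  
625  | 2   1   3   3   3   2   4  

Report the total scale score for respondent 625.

Respondent 625 raw: 2, 1, 3, 3, 3, 2, 4.
Reverse-coded (reverse-coded value = 5 − response):
  item 1: 5 − 2 = 3
  item 2: 1
  item 3: 3
  item 4: 5 − 3 = 2
  item 5: 5 − 3 = 2
  item 6: 2
  item 7: 4
Sum = 3 + 1 + 3 + 2 + 2 + 2 + 4 = 17

17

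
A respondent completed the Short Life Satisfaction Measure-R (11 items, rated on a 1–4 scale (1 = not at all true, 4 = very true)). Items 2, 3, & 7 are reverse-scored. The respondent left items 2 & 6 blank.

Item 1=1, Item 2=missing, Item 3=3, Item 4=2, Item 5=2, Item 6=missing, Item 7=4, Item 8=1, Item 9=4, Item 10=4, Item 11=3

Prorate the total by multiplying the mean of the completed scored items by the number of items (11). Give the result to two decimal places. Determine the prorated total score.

Reverse-coded (reversed = (1+4) − raw = 5 − raw):
  item 3: 5 − 3 = 2
  item 7: 5 − 4 = 1
Completed scored items (9 of 11): 1, 2, 2, 2, 1, 1, 4, 4, 3; sum = 20.
Person mean = 20 / 9 ≈ 2.2222
Prorated total = (20 / 9) × 11 = 24.44 (to 2 dp)

24.44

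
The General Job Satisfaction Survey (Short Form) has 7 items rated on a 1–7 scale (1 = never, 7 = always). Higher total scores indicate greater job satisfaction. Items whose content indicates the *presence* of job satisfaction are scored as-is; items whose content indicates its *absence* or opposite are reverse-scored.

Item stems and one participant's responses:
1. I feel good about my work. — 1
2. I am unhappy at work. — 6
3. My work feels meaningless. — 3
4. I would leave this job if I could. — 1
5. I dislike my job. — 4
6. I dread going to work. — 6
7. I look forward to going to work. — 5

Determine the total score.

26

Items 2, 3, 4, 5, 6 describe the absence/opposite of job satisfaction → reverse-score.
reversed = (1+7) − raw = 8 − raw.
  item 1: 1
  item 2: 8 − 6 = 2
  item 3: 8 − 3 = 5
  item 4: 8 − 1 = 7
  item 5: 8 − 4 = 4
  item 6: 8 − 6 = 2
  item 7: 5
Total = 1 + 2 + 5 + 7 + 4 + 2 + 5 = 26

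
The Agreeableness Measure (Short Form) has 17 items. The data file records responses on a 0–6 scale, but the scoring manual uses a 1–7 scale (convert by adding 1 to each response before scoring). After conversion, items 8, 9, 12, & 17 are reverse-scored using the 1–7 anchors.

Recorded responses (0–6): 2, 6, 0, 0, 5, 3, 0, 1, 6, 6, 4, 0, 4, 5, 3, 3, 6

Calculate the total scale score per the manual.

69

Convert to 1–7: 3, 7, 1, 1, 6, 4, 1, 2, 7, 7, 5, 1, 5, 6, 4, 4, 7
Reverse-coded (reversed = (1+7) − raw = 8 − raw):
  item 8: 8 − 2 = 6
  item 9: 8 − 7 = 1
  item 12: 8 − 1 = 7
  item 17: 8 − 7 = 1
Scored: 3, 7, 1, 1, 6, 4, 1, 6, 1, 7, 5, 7, 5, 6, 4, 4, 1
Total = 69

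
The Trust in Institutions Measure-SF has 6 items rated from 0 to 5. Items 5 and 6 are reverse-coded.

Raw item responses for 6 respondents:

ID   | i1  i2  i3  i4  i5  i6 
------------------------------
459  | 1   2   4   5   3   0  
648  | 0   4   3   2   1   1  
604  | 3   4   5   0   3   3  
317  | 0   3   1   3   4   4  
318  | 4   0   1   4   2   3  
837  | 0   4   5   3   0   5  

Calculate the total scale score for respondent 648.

17

Respondent 648 raw: 0, 4, 3, 2, 1, 1.
Reverse-coded (reverse-coded value = 5 − response):
  item 1: 0
  item 2: 4
  item 3: 3
  item 4: 2
  item 5: 5 − 1 = 4
  item 6: 5 − 1 = 4
Sum = 0 + 4 + 3 + 2 + 4 + 4 = 17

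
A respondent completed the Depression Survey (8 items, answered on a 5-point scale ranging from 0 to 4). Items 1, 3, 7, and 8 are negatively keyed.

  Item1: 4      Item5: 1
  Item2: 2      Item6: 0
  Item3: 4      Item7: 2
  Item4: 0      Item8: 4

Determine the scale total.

5

Raw sum = 17. Negatively keyed items: 1, 3, 7, 8; their raw sum = 14.
Each reversal replaces raw with 4 − raw, changing the total by 4 − 2·raw per item.
Total = 17 + 4·4 − 2·14 = 17 + 16 − 28 = 5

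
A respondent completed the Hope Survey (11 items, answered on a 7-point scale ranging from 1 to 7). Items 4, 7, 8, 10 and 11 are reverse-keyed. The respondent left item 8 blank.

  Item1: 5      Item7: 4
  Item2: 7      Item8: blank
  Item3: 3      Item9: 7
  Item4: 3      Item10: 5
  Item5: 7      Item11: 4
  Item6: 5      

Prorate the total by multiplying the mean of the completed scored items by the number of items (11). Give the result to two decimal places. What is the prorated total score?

55.00

Reverse-coded (reversed = (1+7) − raw = 8 − raw):
  item 4: 8 − 3 = 5
  item 7: 8 − 4 = 4
  item 10: 8 − 5 = 3
  item 11: 8 − 4 = 4
Completed scored items (10 of 11): 5, 7, 3, 5, 7, 5, 4, 7, 3, 4; sum = 50.
Person mean = 50 / 10 ≈ 5.0000
Prorated total = (50 / 10) × 11 = 55.00 (to 2 dp)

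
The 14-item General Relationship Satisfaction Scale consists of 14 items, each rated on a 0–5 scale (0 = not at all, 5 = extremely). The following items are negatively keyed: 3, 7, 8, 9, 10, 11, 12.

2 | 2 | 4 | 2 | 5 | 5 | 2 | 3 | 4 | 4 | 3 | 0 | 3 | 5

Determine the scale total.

39

Reverse-coded items (reversed = (0+5) − raw = 5 − raw):
  item 3: 5 − 4 = 1
  item 7: 5 − 2 = 3
  item 8: 5 − 3 = 2
  item 9: 5 − 4 = 1
  item 10: 5 − 4 = 1
  item 11: 5 − 3 = 2
  item 12: 5 − 0 = 5
Scored responses: 2, 2, 1, 2, 5, 5, 3, 2, 1, 1, 2, 5, 3, 5
Total = 2 + 2 + 1 + 2 + 5 + 5 + 3 + 2 + 1 + 1 + 2 + 5 + 3 + 5 = 39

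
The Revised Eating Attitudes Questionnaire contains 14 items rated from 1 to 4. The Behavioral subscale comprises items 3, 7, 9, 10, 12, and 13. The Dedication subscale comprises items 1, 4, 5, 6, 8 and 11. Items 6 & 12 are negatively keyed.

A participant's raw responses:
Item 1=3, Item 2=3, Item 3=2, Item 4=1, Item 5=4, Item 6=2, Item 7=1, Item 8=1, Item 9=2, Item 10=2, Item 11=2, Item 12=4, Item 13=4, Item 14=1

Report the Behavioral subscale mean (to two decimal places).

2.00

Behavioral items: 3, 7, 9, 10, 12, 13.
Of these, item 12 is negatively keyed; on a 1–4 scale, reversed = 5 − raw.
  item 3: 2
  item 7: 1
  item 9: 2
  item 10: 2
  item 12: 5 − 4 = 1
  item 13: 4
Sum = 2 + 1 + 2 + 2 + 1 + 4 = 12
Mean = 12 / 6 = 2.00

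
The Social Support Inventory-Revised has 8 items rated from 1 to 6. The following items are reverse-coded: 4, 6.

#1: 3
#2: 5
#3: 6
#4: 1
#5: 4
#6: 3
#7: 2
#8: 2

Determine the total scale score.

Reverse-coded items use 7 − raw:
  item 4: 7 − 1 = 6
  item 6: 7 − 3 = 4
After reverse-coding: 3, 5, 6, 6, 4, 4, 2, 2
Total = 3 + 5 + 6 + 6 + 4 + 4 + 2 + 2 = 32

32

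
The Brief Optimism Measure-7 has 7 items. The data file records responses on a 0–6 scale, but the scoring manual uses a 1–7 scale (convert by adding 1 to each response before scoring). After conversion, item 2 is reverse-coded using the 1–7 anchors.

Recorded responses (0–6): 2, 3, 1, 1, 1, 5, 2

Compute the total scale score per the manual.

Convert to 1–7: 3, 4, 2, 2, 2, 6, 3
Reverse-coded (reverse-coded value = 8 − response):
  item 2: 8 − 4 = 4
Scored: 3, 4, 2, 2, 2, 6, 3
Total = 22

22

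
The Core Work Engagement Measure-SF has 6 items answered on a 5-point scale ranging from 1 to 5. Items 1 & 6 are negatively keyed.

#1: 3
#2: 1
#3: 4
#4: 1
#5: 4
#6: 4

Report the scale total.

Reversing items 1 & 6 with 6 − raw:
Total = (6−3) + 1 + 4 + 1 + 4 + (6−4)
      = 3 + 1 + 4 + 1 + 4 + 2 = 15

15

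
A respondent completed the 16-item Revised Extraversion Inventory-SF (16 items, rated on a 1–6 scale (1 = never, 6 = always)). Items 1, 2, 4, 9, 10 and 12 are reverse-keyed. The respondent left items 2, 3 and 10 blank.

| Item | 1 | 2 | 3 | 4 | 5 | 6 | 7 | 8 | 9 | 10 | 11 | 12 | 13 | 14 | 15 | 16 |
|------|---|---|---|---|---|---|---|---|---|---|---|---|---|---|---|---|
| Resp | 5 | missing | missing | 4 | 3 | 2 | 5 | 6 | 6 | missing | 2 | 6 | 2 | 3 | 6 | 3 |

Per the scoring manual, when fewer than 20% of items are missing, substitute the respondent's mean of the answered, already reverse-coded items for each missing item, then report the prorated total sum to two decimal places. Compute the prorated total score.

Reverse-coded (on a 1–6 scale, reversed = 7 − raw):
  item 1: 7 − 5 = 2
  item 4: 7 − 4 = 3
  item 9: 7 − 6 = 1
  item 12: 7 − 6 = 1
Completed scored items (13 of 16): 2, 3, 3, 2, 5, 6, 1, 2, 1, 2, 3, 6, 3; sum = 39.
Person mean = 39 / 13 ≈ 3.0000
Prorated total = (39 / 13) × 16 = 48.00 (to 2 dp)

48.00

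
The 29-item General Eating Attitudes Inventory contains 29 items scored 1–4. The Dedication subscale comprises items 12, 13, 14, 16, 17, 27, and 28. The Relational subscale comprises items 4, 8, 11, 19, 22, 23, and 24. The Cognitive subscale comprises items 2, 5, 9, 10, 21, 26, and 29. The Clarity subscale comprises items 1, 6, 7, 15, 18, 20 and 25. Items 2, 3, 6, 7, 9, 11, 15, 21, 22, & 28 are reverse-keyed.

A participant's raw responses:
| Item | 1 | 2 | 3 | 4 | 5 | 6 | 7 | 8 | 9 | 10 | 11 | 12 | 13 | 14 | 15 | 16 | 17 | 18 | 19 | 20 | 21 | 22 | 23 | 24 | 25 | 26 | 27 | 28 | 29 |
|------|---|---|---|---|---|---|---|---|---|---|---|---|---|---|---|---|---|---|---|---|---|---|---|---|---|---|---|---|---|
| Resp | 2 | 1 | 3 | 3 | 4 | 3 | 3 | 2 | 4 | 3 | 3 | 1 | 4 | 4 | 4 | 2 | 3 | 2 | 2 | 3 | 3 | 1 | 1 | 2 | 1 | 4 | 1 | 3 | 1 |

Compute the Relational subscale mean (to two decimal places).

Relational items: 4, 8, 11, 19, 22, 23, 24.
Of these, items 11 and 22 are reverse-keyed; reversed = (1+4) − raw = 5 − raw.
  item 4: 3
  item 8: 2
  item 11: 5 − 3 = 2
  item 19: 2
  item 22: 5 − 1 = 4
  item 23: 1
  item 24: 2
Sum = 3 + 2 + 2 + 2 + 4 + 1 + 2 = 16
Mean = 16 / 7 = 2.29

2.29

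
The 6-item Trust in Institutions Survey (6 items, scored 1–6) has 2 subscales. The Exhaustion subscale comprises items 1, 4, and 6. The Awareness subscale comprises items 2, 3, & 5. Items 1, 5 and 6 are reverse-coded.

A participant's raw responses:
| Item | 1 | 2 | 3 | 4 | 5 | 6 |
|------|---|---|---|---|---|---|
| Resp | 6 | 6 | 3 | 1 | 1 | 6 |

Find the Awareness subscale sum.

Awareness items: 2, 3, 5.
Of these, item 5 is reverse-coded; on a 1–6 scale, reversed = 7 − raw.
  item 2: 6
  item 3: 3
  item 5: 7 − 1 = 6
Sum = 6 + 3 + 6 = 15

15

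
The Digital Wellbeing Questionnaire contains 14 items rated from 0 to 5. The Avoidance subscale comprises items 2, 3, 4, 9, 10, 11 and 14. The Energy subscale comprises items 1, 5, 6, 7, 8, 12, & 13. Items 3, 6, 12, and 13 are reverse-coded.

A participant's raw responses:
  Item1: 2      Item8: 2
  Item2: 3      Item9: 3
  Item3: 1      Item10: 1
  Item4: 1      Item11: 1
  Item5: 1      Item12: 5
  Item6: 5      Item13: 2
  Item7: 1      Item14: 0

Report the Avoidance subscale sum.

Avoidance items: 2, 3, 4, 9, 10, 11, 14.
Of these, item 3 is reverse-coded; reversed = (0+5) − raw = 5 − raw.
  item 2: 3
  item 3: 5 − 1 = 4
  item 4: 1
  item 9: 3
  item 10: 1
  item 11: 1
  item 14: 0
Sum = 3 + 4 + 1 + 3 + 1 + 1 + 0 = 13

13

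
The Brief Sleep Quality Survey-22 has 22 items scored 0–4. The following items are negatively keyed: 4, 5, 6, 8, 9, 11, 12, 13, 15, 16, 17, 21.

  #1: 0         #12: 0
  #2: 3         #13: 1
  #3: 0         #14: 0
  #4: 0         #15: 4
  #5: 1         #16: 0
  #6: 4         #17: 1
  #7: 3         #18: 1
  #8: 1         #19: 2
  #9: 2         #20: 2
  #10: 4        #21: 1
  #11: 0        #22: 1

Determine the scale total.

Raw sum = 31. Negatively keyed items: 4, 5, 6, 8, 9, 11, 12, 13, 15, 16, 17, 21; their raw sum = 15.
Each reversal replaces raw with 4 − raw, changing the total by 4 − 2·raw per item.
Total = 31 + 12·4 − 2·15 = 31 + 48 − 30 = 49

49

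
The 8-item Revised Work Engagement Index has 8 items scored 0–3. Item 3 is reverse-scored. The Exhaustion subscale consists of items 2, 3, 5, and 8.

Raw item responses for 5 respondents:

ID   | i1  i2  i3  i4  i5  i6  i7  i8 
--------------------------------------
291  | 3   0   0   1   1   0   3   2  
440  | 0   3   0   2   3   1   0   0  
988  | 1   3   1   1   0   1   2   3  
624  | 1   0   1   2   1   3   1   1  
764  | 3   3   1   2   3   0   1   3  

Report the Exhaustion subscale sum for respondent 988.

Respondent 988 raw: 1, 3, 1, 1, 0, 1, 2, 3.
Exhaustion items: 2, 3, 5, 8.
Reverse-coded (on a 0–3 scale, reversed = 3 − raw):
  item 2: 3
  item 3: 3 − 1 = 2
  item 5: 0
  item 8: 3
Sum = 3 + 2 + 0 + 3 = 8

8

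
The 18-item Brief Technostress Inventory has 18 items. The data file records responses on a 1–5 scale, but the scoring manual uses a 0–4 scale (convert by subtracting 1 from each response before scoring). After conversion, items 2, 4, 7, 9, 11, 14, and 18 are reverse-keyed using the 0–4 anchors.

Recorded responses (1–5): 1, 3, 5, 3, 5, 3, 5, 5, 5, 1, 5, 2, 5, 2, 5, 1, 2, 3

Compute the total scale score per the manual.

33

Convert to 0–4: 0, 2, 4, 2, 4, 2, 4, 4, 4, 0, 4, 1, 4, 1, 4, 0, 1, 2
Reverse-coded (on a 0–4 scale, reversed = 4 − raw):
  item 2: 4 − 2 = 2
  item 4: 4 − 2 = 2
  item 7: 4 − 4 = 0
  item 9: 4 − 4 = 0
  item 11: 4 − 4 = 0
  item 14: 4 − 1 = 3
  item 18: 4 − 2 = 2
Scored: 0, 2, 4, 2, 4, 2, 0, 4, 0, 0, 0, 1, 4, 3, 4, 0, 1, 2
Total = 33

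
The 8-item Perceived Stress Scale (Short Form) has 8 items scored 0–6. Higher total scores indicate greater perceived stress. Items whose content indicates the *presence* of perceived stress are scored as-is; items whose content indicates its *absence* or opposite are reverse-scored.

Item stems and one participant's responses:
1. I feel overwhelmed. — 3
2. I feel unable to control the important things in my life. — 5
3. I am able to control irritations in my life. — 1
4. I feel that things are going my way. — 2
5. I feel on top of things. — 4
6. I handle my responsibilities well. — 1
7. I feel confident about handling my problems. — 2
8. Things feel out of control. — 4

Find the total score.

32

Items 3, 4, 5, 6, 7 describe the absence/opposite of perceived stress → reverse-score.
on a 0–6 scale, reversed = 6 − raw.
  item 1: 3
  item 2: 5
  item 3: 6 − 1 = 5
  item 4: 6 − 2 = 4
  item 5: 6 − 4 = 2
  item 6: 6 − 1 = 5
  item 7: 6 − 2 = 4
  item 8: 4
Total = 3 + 5 + 5 + 4 + 2 + 5 + 4 + 4 = 32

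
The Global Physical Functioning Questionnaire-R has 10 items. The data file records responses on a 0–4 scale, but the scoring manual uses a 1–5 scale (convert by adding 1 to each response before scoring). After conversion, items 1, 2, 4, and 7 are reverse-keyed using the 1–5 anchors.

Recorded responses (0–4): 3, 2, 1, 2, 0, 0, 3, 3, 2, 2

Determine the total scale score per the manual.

Convert to 1–5: 4, 3, 2, 3, 1, 1, 4, 4, 3, 3
Reverse-coded (reversed = (1+5) − raw = 6 − raw):
  item 1: 6 − 4 = 2
  item 2: 6 − 3 = 3
  item 4: 6 − 3 = 3
  item 7: 6 − 4 = 2
Scored: 2, 3, 2, 3, 1, 1, 2, 4, 3, 3
Total = 24

24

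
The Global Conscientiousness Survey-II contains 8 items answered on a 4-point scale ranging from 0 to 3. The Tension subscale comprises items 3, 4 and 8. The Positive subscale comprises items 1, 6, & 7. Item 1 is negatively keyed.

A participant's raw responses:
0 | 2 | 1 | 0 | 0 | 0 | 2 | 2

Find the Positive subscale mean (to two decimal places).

Positive items: 1, 6, 7.
Of these, item 1 is negatively keyed; on a 0–3 scale, reversed = 3 − raw.
  item 1: 3 − 0 = 3
  item 6: 0
  item 7: 2
Sum = 3 + 0 + 2 = 5
Mean = 5 / 3 = 1.67

1.67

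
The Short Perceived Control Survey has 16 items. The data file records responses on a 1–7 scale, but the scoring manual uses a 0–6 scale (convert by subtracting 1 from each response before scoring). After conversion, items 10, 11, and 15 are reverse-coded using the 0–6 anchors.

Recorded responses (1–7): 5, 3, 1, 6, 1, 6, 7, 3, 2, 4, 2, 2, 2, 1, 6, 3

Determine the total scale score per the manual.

38

Convert to 0–6: 4, 2, 0, 5, 0, 5, 6, 2, 1, 3, 1, 1, 1, 0, 5, 2
Reverse-coded (reversed = (0+6) − raw = 6 − raw):
  item 10: 6 − 3 = 3
  item 11: 6 − 1 = 5
  item 15: 6 − 5 = 1
Scored: 4, 2, 0, 5, 0, 5, 6, 2, 1, 3, 5, 1, 1, 0, 1, 2
Total = 38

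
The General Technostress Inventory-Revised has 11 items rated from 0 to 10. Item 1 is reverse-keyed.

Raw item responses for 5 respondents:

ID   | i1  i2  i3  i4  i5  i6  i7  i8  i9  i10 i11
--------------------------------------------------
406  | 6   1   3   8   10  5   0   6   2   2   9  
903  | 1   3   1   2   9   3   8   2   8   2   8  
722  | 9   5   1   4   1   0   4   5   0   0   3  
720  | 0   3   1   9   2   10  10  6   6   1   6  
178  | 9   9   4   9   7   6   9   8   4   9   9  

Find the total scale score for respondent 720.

Respondent 720 raw: 0, 3, 1, 9, 2, 10, 10, 6, 6, 1, 6.
Reverse-coded (reversed = (0+10) − raw = 10 − raw):
  item 1: 10 − 0 = 10
  item 2: 3
  item 3: 1
  item 4: 9
  item 5: 2
  item 6: 10
  item 7: 10
  item 8: 6
  item 9: 6
  item 10: 1
  item 11: 6
Sum = 10 + 3 + 1 + 9 + 2 + 10 + 10 + 6 + 6 + 1 + 6 = 64

64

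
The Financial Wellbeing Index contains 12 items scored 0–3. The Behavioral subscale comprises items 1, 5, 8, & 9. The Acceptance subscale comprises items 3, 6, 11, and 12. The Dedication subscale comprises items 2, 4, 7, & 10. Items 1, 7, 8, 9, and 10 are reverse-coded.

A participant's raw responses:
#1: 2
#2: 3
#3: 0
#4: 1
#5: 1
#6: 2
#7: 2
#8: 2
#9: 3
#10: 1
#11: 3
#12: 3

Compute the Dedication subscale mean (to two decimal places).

1.75

Dedication items: 2, 4, 7, 10.
Of these, items 7 & 10 are reverse-coded; reversed = (0+3) − raw = 3 − raw.
  item 2: 3
  item 4: 1
  item 7: 3 − 2 = 1
  item 10: 3 − 1 = 2
Sum = 3 + 1 + 1 + 2 = 7
Mean = 7 / 4 = 1.75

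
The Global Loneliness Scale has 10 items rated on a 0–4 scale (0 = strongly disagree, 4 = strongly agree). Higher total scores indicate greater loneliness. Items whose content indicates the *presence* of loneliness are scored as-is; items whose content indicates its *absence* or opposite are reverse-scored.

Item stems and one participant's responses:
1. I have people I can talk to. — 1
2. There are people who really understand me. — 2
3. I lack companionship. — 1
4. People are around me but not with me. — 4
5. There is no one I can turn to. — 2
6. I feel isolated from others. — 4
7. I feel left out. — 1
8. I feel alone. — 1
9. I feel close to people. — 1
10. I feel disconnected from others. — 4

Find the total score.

Items 1, 2, 9 describe the absence/opposite of loneliness → reverse-score.
reversed = (0+4) − raw = 4 − raw.
  item 1: 4 − 1 = 3
  item 2: 4 − 2 = 2
  item 3: 1
  item 4: 4
  item 5: 2
  item 6: 4
  item 7: 1
  item 8: 1
  item 9: 4 − 1 = 3
  item 10: 4
Total = 3 + 2 + 1 + 4 + 2 + 4 + 1 + 1 + 3 + 4 = 25

25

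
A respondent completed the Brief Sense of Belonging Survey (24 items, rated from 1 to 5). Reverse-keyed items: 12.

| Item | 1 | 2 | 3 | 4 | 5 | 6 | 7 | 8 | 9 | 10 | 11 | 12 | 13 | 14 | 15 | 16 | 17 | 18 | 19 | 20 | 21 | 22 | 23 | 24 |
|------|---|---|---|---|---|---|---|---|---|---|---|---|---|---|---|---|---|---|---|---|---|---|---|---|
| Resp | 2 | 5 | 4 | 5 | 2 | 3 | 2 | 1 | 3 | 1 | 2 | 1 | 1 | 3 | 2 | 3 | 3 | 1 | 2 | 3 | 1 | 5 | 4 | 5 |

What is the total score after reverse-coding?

Raw sum = 64. Reverse-keyed items: 12; their raw sum = 1.
Each reversal replaces raw with 6 − raw, changing the total by 6 − 2·raw per item.
Total = 64 + 1·6 − 2·1 = 64 + 6 − 2 = 68

68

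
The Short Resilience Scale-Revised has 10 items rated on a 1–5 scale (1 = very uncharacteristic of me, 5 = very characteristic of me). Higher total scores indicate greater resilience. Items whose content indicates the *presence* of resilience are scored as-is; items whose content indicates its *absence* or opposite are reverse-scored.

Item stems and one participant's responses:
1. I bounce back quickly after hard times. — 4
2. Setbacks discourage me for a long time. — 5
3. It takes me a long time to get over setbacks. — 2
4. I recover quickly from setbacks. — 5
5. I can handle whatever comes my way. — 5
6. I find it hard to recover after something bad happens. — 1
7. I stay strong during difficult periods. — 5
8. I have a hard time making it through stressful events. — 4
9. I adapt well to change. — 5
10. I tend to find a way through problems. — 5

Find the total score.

41

Items 2, 3, 6, 8 describe the absence/opposite of resilience → reverse-score.
reverse-coded value = 6 − response.
  item 1: 4
  item 2: 6 − 5 = 1
  item 3: 6 − 2 = 4
  item 4: 5
  item 5: 5
  item 6: 6 − 1 = 5
  item 7: 5
  item 8: 6 − 4 = 2
  item 9: 5
  item 10: 5
Total = 4 + 1 + 4 + 5 + 5 + 5 + 5 + 2 + 5 + 5 = 41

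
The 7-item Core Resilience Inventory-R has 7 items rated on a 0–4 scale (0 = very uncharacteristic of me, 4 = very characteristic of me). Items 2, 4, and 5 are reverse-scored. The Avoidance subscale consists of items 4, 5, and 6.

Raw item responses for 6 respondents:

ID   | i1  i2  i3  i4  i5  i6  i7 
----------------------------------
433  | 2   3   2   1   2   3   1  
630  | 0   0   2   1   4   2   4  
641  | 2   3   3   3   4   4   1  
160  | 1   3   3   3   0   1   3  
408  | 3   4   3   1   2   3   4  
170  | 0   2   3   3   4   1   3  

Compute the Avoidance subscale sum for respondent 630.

Respondent 630 raw: 0, 0, 2, 1, 4, 2, 4.
Avoidance items: 4, 5, 6.
Reverse-coded (reverse-coded value = 4 − response):
  item 4: 4 − 1 = 3
  item 5: 4 − 4 = 0
  item 6: 2
Sum = 3 + 0 + 2 = 5

5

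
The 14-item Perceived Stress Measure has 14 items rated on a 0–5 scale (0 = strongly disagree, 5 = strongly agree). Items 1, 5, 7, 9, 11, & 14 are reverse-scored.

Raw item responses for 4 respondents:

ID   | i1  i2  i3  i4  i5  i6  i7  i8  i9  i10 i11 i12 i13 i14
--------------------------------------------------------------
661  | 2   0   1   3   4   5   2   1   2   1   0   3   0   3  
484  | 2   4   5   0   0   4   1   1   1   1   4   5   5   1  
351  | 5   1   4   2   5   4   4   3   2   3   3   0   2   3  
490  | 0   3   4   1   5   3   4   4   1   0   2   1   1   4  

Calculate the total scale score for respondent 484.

46

Respondent 484 raw: 2, 4, 5, 0, 0, 4, 1, 1, 1, 1, 4, 5, 5, 1.
Reverse-coded (on a 0–5 scale, reversed = 5 − raw):
  item 1: 5 − 2 = 3
  item 2: 4
  item 3: 5
  item 4: 0
  item 5: 5 − 0 = 5
  item 6: 4
  item 7: 5 − 1 = 4
  item 8: 1
  item 9: 5 − 1 = 4
  item 10: 1
  item 11: 5 − 4 = 1
  item 12: 5
  item 13: 5
  item 14: 5 − 1 = 4
Sum = 3 + 4 + 5 + 0 + 5 + 4 + 4 + 1 + 4 + 1 + 1 + 5 + 5 + 4 = 46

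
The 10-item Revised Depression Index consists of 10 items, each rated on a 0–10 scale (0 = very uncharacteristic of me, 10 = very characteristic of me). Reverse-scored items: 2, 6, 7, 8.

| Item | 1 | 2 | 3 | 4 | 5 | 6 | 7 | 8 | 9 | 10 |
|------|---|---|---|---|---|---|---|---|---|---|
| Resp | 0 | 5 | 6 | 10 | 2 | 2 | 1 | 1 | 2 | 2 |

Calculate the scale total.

53

Apply reverse scoring (reversed = (0+10) − raw = 10 − raw):
  item 2: 10 − 5 = 5
  item 6: 10 − 2 = 8
  item 7: 10 − 1 = 9
  item 8: 10 − 1 = 9
Scored items: 0, 5, 6, 10, 2, 8, 9, 9, 2, 2
Total = 0 + 5 + 6 + 10 + 2 + 8 + 9 + 9 + 2 + 2 = 53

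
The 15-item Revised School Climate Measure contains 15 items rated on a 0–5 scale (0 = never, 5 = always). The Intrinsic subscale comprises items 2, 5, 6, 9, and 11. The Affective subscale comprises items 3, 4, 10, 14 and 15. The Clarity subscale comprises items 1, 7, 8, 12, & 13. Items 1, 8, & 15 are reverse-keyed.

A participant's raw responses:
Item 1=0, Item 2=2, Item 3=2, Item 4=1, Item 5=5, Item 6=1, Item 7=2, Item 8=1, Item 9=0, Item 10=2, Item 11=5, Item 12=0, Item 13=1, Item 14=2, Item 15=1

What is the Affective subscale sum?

Affective items: 3, 4, 10, 14, 15.
Of these, item 15 is reverse-keyed; reversed = (0+5) − raw = 5 − raw.
  item 3: 2
  item 4: 1
  item 10: 2
  item 14: 2
  item 15: 5 − 1 = 4
Sum = 2 + 1 + 2 + 2 + 4 = 11

11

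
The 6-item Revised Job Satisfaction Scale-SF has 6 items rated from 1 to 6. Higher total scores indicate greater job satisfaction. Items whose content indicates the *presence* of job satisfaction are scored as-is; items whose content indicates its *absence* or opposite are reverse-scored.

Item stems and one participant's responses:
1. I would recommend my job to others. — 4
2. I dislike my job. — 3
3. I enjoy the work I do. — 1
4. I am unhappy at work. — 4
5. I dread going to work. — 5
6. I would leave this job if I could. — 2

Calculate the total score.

Items 2, 4, 5, 6 describe the absence/opposite of job satisfaction → reverse-score.
reversed = (1+6) − raw = 7 − raw.
  item 1: 4
  item 2: 7 − 3 = 4
  item 3: 1
  item 4: 7 − 4 = 3
  item 5: 7 − 5 = 2
  item 6: 7 − 2 = 5
Total = 4 + 4 + 1 + 3 + 2 + 5 = 19

19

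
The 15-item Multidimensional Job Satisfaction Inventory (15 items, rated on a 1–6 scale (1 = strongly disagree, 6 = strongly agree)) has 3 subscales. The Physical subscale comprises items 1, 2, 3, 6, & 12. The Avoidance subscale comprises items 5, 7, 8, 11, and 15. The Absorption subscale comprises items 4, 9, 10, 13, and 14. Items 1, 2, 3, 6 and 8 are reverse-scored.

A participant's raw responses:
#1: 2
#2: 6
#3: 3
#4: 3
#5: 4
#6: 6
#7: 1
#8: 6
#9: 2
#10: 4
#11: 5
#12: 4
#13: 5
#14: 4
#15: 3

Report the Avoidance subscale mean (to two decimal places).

2.80

Avoidance items: 5, 7, 8, 11, 15.
Of these, item 8 is reverse-scored; reversed = (1+6) − raw = 7 − raw.
  item 5: 4
  item 7: 1
  item 8: 7 − 6 = 1
  item 11: 5
  item 15: 3
Sum = 4 + 1 + 1 + 5 + 3 = 14
Mean = 14 / 5 = 2.80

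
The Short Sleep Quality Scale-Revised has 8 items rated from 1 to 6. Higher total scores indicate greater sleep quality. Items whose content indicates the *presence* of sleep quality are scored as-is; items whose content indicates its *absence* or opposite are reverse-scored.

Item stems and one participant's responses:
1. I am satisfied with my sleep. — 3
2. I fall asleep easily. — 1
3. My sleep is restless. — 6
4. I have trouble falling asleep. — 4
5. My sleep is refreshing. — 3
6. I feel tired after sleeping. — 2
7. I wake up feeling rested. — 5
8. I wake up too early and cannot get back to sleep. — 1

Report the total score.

27

Items 3, 4, 6, 8 describe the absence/opposite of sleep quality → reverse-score.
reverse-coded value = 7 − response.
  item 1: 3
  item 2: 1
  item 3: 7 − 6 = 1
  item 4: 7 − 4 = 3
  item 5: 3
  item 6: 7 − 2 = 5
  item 7: 5
  item 8: 7 − 1 = 6
Total = 3 + 1 + 1 + 3 + 3 + 5 + 5 + 6 = 27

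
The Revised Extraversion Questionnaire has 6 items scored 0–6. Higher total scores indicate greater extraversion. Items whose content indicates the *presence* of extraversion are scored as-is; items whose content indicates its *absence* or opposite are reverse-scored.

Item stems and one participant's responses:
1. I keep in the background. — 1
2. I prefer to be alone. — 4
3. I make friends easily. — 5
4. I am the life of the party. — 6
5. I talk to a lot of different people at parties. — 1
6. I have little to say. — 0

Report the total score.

25

Items 1, 2, 6 describe the absence/opposite of extraversion → reverse-score.
on a 0–6 scale, reversed = 6 − raw.
  item 1: 6 − 1 = 5
  item 2: 6 − 4 = 2
  item 3: 5
  item 4: 6
  item 5: 1
  item 6: 6 − 0 = 6
Total = 5 + 2 + 5 + 6 + 1 + 6 = 25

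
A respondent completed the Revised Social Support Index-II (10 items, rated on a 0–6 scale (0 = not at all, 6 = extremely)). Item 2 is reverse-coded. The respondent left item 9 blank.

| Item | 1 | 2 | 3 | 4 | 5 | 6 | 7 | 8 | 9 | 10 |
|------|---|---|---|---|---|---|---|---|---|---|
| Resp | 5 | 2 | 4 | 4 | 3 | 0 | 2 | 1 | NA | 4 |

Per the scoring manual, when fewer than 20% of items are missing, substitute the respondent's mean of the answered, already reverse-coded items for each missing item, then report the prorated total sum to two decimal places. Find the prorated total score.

30.00

Reverse-coded (reversed = (0+6) − raw = 6 − raw):
  item 2: 6 − 2 = 4
Completed scored items (9 of 10): 5, 4, 4, 4, 3, 0, 2, 1, 4; sum = 27.
Person mean = 27 / 9 ≈ 3.0000
Prorated total = (27 / 9) × 10 = 30.00 (to 2 dp)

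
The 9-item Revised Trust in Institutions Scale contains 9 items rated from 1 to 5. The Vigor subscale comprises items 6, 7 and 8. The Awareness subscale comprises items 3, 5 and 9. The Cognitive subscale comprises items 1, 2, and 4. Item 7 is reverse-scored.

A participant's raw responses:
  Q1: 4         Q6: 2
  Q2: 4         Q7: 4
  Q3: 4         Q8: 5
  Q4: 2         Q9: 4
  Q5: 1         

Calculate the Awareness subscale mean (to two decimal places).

Awareness items: 3, 5, 9.
  item 3: 4
  item 5: 1
  item 9: 4
Sum = 4 + 1 + 4 = 9
Mean = 9 / 3 = 3.00

3.00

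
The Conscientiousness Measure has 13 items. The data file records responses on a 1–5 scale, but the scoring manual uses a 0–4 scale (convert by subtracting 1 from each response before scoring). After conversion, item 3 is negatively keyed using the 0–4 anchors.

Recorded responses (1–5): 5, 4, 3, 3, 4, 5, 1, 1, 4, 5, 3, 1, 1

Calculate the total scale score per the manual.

Convert to 0–4: 4, 3, 2, 2, 3, 4, 0, 0, 3, 4, 2, 0, 0
Reverse-coded (reverse-coded value = 4 − response):
  item 3: 4 − 2 = 2
Scored: 4, 3, 2, 2, 3, 4, 0, 0, 3, 4, 2, 0, 0
Total = 27

27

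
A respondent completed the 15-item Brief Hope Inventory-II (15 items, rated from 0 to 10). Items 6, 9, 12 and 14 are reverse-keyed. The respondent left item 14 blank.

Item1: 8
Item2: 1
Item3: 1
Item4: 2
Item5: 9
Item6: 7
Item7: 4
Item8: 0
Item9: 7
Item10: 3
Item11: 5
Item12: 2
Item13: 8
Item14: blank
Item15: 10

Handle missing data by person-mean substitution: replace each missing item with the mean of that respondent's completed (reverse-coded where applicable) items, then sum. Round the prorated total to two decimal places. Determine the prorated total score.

Reverse-coded (reversed = (0+10) − raw = 10 − raw):
  item 6: 10 − 7 = 3
  item 9: 10 − 7 = 3
  item 12: 10 − 2 = 8
Completed scored items (14 of 15): 8, 1, 1, 2, 9, 3, 4, 0, 3, 3, 5, 8, 8, 10; sum = 65.
Person mean = 65 / 14 ≈ 4.6429
Prorated total = (65 / 14) × 15 = 69.64 (to 2 dp)

69.64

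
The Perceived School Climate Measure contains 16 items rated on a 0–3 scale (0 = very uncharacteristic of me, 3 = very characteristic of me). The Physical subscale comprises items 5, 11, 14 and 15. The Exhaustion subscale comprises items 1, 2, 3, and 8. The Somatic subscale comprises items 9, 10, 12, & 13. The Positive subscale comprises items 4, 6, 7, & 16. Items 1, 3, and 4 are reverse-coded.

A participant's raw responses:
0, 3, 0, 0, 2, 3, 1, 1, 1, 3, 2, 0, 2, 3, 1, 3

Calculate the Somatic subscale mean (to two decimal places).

1.50

Somatic items: 9, 10, 12, 13.
  item 9: 1
  item 10: 3
  item 12: 0
  item 13: 2
Sum = 1 + 3 + 0 + 2 = 6
Mean = 6 / 4 = 1.50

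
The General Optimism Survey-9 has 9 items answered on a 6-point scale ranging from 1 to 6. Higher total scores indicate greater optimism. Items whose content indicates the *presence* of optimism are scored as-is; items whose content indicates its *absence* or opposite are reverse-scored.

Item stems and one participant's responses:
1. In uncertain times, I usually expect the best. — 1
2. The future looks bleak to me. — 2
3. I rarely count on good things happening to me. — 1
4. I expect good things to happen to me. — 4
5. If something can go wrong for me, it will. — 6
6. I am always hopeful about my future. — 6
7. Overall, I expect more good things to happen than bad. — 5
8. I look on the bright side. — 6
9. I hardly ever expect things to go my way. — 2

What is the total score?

39

Items 2, 3, 5, 9 describe the absence/opposite of optimism → reverse-score.
reverse-coded value = 7 − response.
  item 1: 1
  item 2: 7 − 2 = 5
  item 3: 7 − 1 = 6
  item 4: 4
  item 5: 7 − 6 = 1
  item 6: 6
  item 7: 5
  item 8: 6
  item 9: 7 − 2 = 5
Total = 1 + 5 + 6 + 4 + 1 + 6 + 5 + 6 + 5 = 39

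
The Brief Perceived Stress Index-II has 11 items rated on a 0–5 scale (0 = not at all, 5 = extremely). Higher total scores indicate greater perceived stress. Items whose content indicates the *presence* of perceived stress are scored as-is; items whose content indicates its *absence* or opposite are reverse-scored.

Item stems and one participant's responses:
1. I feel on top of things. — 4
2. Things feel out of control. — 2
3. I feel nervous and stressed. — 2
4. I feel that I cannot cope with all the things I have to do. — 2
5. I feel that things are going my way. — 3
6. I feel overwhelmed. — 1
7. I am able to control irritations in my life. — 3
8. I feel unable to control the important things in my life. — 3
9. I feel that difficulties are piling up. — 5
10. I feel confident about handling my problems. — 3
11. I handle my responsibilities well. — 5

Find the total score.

22

Items 1, 5, 7, 10, 11 describe the absence/opposite of perceived stress → reverse-score.
reversed = (0+5) − raw = 5 − raw.
  item 1: 5 − 4 = 1
  item 2: 2
  item 3: 2
  item 4: 2
  item 5: 5 − 3 = 2
  item 6: 1
  item 7: 5 − 3 = 2
  item 8: 3
  item 9: 5
  item 10: 5 − 3 = 2
  item 11: 5 − 5 = 0
Total = 1 + 2 + 2 + 2 + 2 + 1 + 2 + 3 + 5 + 2 + 0 = 22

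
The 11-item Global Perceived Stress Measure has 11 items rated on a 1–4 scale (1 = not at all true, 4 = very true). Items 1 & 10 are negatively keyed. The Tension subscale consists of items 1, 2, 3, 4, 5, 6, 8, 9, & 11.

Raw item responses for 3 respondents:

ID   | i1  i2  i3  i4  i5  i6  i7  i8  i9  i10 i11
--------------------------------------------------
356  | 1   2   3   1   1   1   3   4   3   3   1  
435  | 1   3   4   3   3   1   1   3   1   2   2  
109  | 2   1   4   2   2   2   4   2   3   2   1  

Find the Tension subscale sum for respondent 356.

20

Respondent 356 raw: 1, 2, 3, 1, 1, 1, 3, 4, 3, 3, 1.
Tension items: 1, 2, 3, 4, 5, 6, 8, 9, 11.
Reverse-coded (reverse-coded value = 5 − response):
  item 1: 5 − 1 = 4
  item 2: 2
  item 3: 3
  item 4: 1
  item 5: 1
  item 6: 1
  item 8: 4
  item 9: 3
  item 11: 1
Sum = 4 + 2 + 3 + 1 + 1 + 1 + 4 + 3 + 1 = 20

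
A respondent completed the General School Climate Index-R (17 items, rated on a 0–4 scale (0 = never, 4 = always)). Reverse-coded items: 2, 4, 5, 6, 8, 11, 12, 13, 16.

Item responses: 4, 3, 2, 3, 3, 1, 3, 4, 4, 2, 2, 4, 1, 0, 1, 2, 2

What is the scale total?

31

Reverse-coded items (reverse-coded value = 4 − response):
  item 2: 4 − 3 = 1
  item 4: 4 − 3 = 1
  item 5: 4 − 3 = 1
  item 6: 4 − 1 = 3
  item 8: 4 − 4 = 0
  item 11: 4 − 2 = 2
  item 12: 4 − 4 = 0
  item 13: 4 − 1 = 3
  item 16: 4 − 2 = 2
After reverse-coding: 4, 1, 2, 1, 1, 3, 3, 0, 4, 2, 2, 0, 3, 0, 1, 2, 2
Total = 4 + 1 + 2 + 1 + 1 + 3 + 3 + 0 + 4 + 2 + 2 + 0 + 3 + 0 + 1 + 2 + 2 = 31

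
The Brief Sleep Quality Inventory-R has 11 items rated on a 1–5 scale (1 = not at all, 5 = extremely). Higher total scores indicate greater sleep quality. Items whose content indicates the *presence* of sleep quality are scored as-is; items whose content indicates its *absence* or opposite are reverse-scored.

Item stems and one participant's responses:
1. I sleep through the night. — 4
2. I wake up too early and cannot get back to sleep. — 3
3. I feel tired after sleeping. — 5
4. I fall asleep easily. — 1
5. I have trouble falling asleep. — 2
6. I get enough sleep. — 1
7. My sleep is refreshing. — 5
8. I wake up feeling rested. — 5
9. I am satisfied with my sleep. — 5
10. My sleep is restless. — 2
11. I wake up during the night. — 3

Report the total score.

36

Items 2, 3, 5, 10, 11 describe the absence/opposite of sleep quality → reverse-score.
reverse-coded value = 6 − response.
  item 1: 4
  item 2: 6 − 3 = 3
  item 3: 6 − 5 = 1
  item 4: 1
  item 5: 6 − 2 = 4
  item 6: 1
  item 7: 5
  item 8: 5
  item 9: 5
  item 10: 6 − 2 = 4
  item 11: 6 − 3 = 3
Total = 4 + 3 + 1 + 1 + 4 + 1 + 5 + 5 + 5 + 4 + 3 = 36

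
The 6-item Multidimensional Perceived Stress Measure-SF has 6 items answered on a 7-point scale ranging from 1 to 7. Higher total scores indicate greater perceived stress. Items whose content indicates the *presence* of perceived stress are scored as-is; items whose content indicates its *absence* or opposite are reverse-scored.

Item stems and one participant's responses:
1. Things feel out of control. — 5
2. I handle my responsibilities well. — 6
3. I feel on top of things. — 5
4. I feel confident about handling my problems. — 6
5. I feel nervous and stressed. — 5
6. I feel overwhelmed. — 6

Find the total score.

Items 2, 3, 4 describe the absence/opposite of perceived stress → reverse-score.
reversed = (1+7) − raw = 8 − raw.
  item 1: 5
  item 2: 8 − 6 = 2
  item 3: 8 − 5 = 3
  item 4: 8 − 6 = 2
  item 5: 5
  item 6: 6
Total = 5 + 2 + 3 + 2 + 5 + 6 = 23

23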